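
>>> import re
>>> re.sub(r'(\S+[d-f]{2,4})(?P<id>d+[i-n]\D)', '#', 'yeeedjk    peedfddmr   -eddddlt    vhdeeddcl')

'#    #   #    vhdeeddcl'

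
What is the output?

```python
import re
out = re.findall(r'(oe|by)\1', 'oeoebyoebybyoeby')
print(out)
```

['oe', 'by']

The backreference `\1` re-matches whatever the first group consumed, character for character.
Because there's exactly one group, `findall` drops the full match and keeps group 1 from each hit.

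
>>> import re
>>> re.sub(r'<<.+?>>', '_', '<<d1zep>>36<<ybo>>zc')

A `+?`/`*?`/`{m,n}?` starts at its minimum and grows only as far as needed for what follows to match.
Matches: at [0:9] → '<<d1zep>>'; at [11:18] → '<<ybo>>'.
Every occurrence is swapped for '_'.

'_36_zc'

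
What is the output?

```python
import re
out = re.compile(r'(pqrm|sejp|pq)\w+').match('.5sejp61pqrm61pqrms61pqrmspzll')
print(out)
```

None

`match` is anchored at position 0; if the pattern doesn't fit there, it returns None.
Here position 0 doesn't satisfy it, so the call returns None.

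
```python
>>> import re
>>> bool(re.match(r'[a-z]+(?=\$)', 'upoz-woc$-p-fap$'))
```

The lookaround is zero-width — it requires the adjacent text to match without consuming it, so the asserted text isn't part of the match.
`match` is anchored at position 0; if the pattern doesn't fit there, it returns None.
Here position 0 doesn't satisfy it, so the call returns None, and `bool(None)` is False.

False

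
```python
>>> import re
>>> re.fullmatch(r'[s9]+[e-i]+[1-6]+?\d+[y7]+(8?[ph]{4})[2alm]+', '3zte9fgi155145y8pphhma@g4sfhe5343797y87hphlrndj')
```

None

For `fullmatch`, every character of the input must be accounted for by the pattern.
Here the pattern can't cover the whole string, so the call returns None.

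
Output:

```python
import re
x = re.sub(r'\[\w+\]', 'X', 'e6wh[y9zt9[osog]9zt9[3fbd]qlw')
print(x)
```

e6wh[y9zt9X9zt9Xqlw

Matches: at [10:16] → '[osog]'; at [20:26] → '[3fbd]'.
`sub` substitutes 'X' at each match site.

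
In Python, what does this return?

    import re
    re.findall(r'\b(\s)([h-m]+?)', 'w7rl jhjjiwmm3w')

Pattern: a word boundary (`\b`, zero-width); then whitespace (captured); then one or more of a character in [h-m] (lazy) (captured).
Matches: at [4:6] match ' j', groups = (' ', 'j').
2 groups means the one result is a tuple of 2 captured strings — 1 here.

[(' ', 'j')]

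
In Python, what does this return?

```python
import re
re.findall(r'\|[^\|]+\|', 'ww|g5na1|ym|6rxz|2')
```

['|g5na1|', '|6rxz|']

`findall` yields the raw match text (2 of them) because the pattern has no groups.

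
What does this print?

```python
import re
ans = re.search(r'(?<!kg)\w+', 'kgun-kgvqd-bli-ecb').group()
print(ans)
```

A negative assertion filters positions out without eating any characters.
`re.search` tries every starting position until one works.
The match spans [0:4] → 'kgun'.

kgun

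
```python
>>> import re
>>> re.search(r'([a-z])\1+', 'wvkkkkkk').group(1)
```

'k'

After group 1 captures some text, `\1` only succeeds where that same text appears again.
`search` walks the string left to right and returns the first match it finds.
The match spans [2:8] → 'kkkkkk'.
Captured: group 1 = 'k'.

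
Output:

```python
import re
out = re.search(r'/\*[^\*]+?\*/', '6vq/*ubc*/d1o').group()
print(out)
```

/*ubc*/

Unlike `match`, `search` isn't anchored — it looks for the pattern anywhere in the string.
The match spans [3:10] → '/*ubc*/'.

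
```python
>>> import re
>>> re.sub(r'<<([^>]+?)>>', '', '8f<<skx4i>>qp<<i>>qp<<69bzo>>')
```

'8fqpqp'

Matches: at [2:11] → '<<skx4i>>'; at [13:18] → '<<i>>'; at [20:29] → '<<69bzo>>'.
Each match is replaced by ''.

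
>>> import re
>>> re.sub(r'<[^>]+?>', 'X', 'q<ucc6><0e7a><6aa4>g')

'qXXXg'

Matches: at [1:7] → '<ucc6>'; at [7:13] → '<0e7a>'; at [13:19] → '<6aa4>'.
Every occurrence is swapped for 'X'.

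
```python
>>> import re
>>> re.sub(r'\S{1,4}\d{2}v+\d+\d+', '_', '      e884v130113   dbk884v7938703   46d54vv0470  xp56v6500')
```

This matches 1 to 4 of a non-whitespace character, then exactly 2 of a digit, then one or more of the literal 'v'; then one or more of a digit; then one or more of a digit.
Each match is replaced by '_'.

'      _   _   _  _'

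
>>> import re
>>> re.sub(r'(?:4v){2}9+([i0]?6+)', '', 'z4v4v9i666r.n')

'zr.n'

Pattern: the literal '4v' repeated 2 times, then one or more of the literal '9'; then optionally one of [i0], then one or more of a literal '6' (captured).
Matches: at [1:10] → '4v4v9i666'.
Each match is replaced by ''.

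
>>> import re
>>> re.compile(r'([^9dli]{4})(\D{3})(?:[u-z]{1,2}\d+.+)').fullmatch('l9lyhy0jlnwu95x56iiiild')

This matches exactly 4 of any character except [9dli] (captured); then exactly 3 of a non-digit (captured); then 1 to 2 of a character in [u-z], then one or more of a digit, then one or more of any character (non-capturing group).
For `fullmatch`, every character of the input must be accounted for by the pattern.
Here there's no way to consume every character, so the call returns None.

None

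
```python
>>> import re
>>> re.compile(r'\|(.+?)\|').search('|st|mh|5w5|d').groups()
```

Because the quantifier is non-greedy, it stops expanding at the earliest point where the rest of the pattern can succeed.
`re.search` tries every starting position until one works.
The match spans [0:4] → '|st|'.
Captured: group 1 = 'st'.

('st',)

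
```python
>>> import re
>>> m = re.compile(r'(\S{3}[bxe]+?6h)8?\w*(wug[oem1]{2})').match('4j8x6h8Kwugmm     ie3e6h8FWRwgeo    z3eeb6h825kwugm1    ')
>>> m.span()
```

With `match`, the pattern is implicitly anchored at the beginning.
The match spans [0:13] → '4j8x6h8Kwugmm'.

(0, 13)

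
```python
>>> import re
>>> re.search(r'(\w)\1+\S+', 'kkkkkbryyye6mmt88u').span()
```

After group 1 captures some text, `\1` only succeeds where that same text appears again.
`search` walks the string left to right and returns the first match it finds.
The match spans [0:18] → 'kkkkkbryyye6mmt88u'.
Captured: group 1 = 'k'.

(0, 18)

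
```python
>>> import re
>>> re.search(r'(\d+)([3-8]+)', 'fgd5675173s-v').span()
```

The match spans [3:10] → '5675173'.

(3, 10)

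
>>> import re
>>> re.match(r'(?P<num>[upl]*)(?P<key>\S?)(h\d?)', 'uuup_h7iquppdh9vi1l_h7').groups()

('uuup', '_', 'h7')

The match spans [0:7] → 'uuup_h7'.
Captured: group 1 = 'uuup', group 2 = '_', group 3 = 'h7'.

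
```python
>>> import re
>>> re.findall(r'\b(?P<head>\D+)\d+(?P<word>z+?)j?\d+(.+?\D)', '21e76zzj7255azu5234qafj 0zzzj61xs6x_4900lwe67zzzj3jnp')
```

`findall` packs the 3 group values into a tuple for every match.

[(' ', 'zzz', 'xs')]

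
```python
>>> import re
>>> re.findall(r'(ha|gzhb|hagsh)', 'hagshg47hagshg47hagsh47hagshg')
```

['ha', 'ha', 'ha', 'ha']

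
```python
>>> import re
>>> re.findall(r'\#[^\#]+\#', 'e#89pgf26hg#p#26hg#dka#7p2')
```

Walking the string: at [1:12] → '#89pgf26hg#'; at [13:19] → '#26hg#'.
`findall` yields the raw match text (2 of them) because the pattern has no groups.

['#89pgf26hg#', '#26hg#']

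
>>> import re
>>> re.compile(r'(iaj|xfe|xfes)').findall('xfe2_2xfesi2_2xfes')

`|` is ordered: at each position the engine commits to the first alternative that works.
One capturing group, so `findall` returns just the captured substring from each match — 3 in all.

['xfe', 'xfe', 'xfe']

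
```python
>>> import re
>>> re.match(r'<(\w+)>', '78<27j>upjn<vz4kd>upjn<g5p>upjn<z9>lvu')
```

None

With `match`, the pattern is implicitly anchored at the beginning.
Here the pattern fails at index 0, so the call returns None.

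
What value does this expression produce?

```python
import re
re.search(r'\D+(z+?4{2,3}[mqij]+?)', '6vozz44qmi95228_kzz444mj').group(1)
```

Pattern: one or more of a non-digit; then one or more of a literal 'z' (lazy), then 2 to 3 of a literal '4', then one or more of one of [mqij] (lazy) (captured).
Because the quantifier is non-greedy, it stops expanding at the earliest point where the rest of the pattern can succeed.
`re.search` scans for the first position where the pattern succeeds.
The match spans [1:8] → 'vozz44q'.
Captured: group 1 = 'z44q'.

'z44q'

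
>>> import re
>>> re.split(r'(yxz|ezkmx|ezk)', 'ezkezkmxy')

The regex engine tests alternatives in the order written; an earlier branch that matches wins even if a later one would match more.
The group in the pattern means `split` returns the separators' captures alongside the pieces.

['', 'ezk', '', 'ezkmx', 'y']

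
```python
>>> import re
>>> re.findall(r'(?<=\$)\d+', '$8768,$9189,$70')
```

['8768', '9189', '70']

The positive lookaround only admits positions where the adjacent text matches; those characters stay outside the span.
Since nothing is captured, `findall` lists the 3 matched substrings directly.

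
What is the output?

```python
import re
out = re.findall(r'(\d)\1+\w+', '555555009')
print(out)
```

['5']

A backreference is literal: `\1` must see the identical characters the first group matched.
Walking the string: at [0:9] match '555555009', group 1 = '5'.
`findall` collects group 1 from the one match (1 total).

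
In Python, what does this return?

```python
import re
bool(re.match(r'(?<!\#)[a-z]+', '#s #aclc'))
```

False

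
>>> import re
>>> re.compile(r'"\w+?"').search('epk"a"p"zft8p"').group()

'"a"'

Unlike `match`, `search` isn't anchored — it looks for the pattern anywhere in the string.
The match spans [3:6] → '"a"'.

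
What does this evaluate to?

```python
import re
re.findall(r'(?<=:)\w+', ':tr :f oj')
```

['tr', 'f']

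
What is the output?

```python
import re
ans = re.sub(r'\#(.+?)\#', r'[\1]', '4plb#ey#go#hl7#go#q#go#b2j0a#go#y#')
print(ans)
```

Because the quantifier is non-greedy, it stops expanding at the earliest point where the rest of the pattern can succeed.
The replacement refers to a captured group, so each match is rewritten using its own captured text.

4plb[ey]go[hl7]go[q]go[b2j0a]go[y]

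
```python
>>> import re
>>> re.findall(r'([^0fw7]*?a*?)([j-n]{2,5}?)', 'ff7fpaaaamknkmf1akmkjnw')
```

Because the quantifier is non-greedy, it stops expanding at the earliest point where the rest of the pattern can succeed.
With 2 capturing groups, `findall` returns a 2-tuple per match.

[('paaaa', 'mk'), ('', 'nk'), ('1a', 'km'), ('', 'kj')]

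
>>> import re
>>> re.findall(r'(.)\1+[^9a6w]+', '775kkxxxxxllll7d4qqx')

['7']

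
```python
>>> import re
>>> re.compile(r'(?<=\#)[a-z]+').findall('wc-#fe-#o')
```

['fe', 'o']

The `(?=…)`/`(?<=…)` assertion just peeks at neighbouring text; it doesn't advance the match position.
Scanning left to right: at [4:6] → 'fe'; at [8:9] → 'o'.
`findall` yields the raw match text (2 of them) because the pattern has no groups.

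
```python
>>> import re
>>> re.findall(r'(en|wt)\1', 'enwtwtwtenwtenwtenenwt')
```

`\1` has to match the exact text group 1 already captured.
Matches: at [2:6] match 'wtwt', group 1 = 'wt'; at [16:20] match 'enen', group 1 = 'en'.
Because there's exactly one group, `findall` drops the full match and keeps group 1 from each hit.

['wt', 'en']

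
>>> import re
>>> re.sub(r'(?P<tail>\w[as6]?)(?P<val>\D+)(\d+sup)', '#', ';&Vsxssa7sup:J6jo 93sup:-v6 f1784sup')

';&#:#:-#'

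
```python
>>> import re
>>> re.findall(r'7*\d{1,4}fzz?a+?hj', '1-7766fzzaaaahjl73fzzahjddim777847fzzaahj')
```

['7766fzzaaaahj', '73fzzahj', '777847fzzaahj']

The pattern matches zero or more of a literal '7', then 1 to 4 of a digit, then the literal 'fz'; then optionally a literal 'z'; then one or more of the literal 'a' (lazy), then the literal 'hj'.
Scanning left to right: at [2:15] → '7766fzzaaaahj'; at [16:24] → '73fzzahj'; at [28:41] → '777847fzzaahj'.
No capturing groups, so `findall` returns the 3 full match strings.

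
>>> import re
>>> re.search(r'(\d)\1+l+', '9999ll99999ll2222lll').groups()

The match spans [0:6] → '9999ll'.
Captured: group 1 = '9'.

('9',)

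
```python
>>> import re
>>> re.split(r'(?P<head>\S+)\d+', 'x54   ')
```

['', 'x5', '   ']

This matches one or more of a non-whitespace character (captured as 'head'); then one or more of a digit.
Matches to split on: at [0:3] → 'x54'.
Because the pattern has a capturing group, `split` also inserts each captured text between the pieces.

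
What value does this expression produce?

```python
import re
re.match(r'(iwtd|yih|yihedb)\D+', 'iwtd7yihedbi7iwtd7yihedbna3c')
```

None

`match` is anchored at position 0; if the pattern doesn't fit there, it returns None.
Here the pattern fails at index 0, so the call returns None.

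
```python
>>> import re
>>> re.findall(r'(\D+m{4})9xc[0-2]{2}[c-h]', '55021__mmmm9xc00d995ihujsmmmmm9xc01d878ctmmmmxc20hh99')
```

One capturing group, so `findall` returns just the captured substring from each match — 2 in all.

['__mmmm', 'ihujsmmmmm']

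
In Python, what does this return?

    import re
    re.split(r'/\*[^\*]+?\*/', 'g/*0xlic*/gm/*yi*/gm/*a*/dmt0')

['g', 'gm', 'gm', 'dmt0']

Matches to split on: at [1:10] → '/*0xlic*/'; at [12:18] → '/*yi*/'; at [20:25] → '/*a*/'.
The string is cut at each match, leaving 4 pieces.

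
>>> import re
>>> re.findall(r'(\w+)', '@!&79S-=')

Pattern: one or more of a word character (captured).
Matches: at [3:6] match '79S', group 1 = '79S'.
One capturing group, so `findall` returns just the captured substring from the one match — 1 in all.

['79S']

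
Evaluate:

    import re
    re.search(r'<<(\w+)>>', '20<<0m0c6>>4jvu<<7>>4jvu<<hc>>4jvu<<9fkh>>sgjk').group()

Unlike `match`, `search` isn't anchored — it looks for the pattern anywhere in the string.
The match spans [2:11] → '<<0m0c6>>'.
Captured: group 1 = '0m0c6'.

'<<0m0c6>>'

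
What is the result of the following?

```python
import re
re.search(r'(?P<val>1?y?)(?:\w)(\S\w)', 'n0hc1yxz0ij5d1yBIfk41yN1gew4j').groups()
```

The match spans [0:3] → 'n0h'.
Captured: group 1 = '', group 2 = '0h'.

('', '0h')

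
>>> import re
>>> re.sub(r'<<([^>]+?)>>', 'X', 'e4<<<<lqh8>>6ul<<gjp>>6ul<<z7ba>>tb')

'e4X6ulX6ulXtb'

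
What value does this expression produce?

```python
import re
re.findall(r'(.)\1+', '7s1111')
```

['1']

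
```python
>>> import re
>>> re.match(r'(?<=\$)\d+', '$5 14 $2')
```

None

The lookaround is zero-width — it requires the adjacent text to match without consuming it, so the asserted text isn't part of the match.
`re.match` only tries the pattern at the start of the string.
Here the pattern fails at index 0, so the call returns None.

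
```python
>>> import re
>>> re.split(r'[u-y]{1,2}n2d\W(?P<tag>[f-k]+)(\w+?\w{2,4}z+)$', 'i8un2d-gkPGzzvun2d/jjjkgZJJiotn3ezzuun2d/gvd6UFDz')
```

The group in the pattern means `split` returns the separators' captures alongside the pieces.

['i8un2d-gkPGzzvun2d/jjjkgZJJiotn3ezz', 'g', 'vd6UFDz', '']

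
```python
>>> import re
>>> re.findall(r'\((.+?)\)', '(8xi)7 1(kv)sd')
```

['8xi', 'kv']

Matches: at [0:5] match '(8xi)', group 1 = '8xi'; at [8:12] match '(kv)', group 1 = 'kv'.
`findall` collects group 1 from each match (2 total).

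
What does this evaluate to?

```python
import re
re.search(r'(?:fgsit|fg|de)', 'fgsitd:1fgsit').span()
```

(0, 5)

Alternation isn't longest-match — the leftmost alternative that fits at this position is chosen.
The match spans [0:5] → 'fgsit'.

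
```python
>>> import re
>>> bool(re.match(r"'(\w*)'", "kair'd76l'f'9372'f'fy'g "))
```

`re.match` won't scan ahead — the pattern has to work from the very first character.
Here position 0 doesn't satisfy it, so the call returns None, and `bool(None)` is False.

False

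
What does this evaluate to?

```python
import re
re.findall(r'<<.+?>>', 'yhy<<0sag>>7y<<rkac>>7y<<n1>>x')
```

Because the quantifier is non-greedy, it stops expanding at the earliest point where the rest of the pattern can succeed.
`findall` yields the raw match text (3 of them) because the pattern has no groups.

['<<0sag>>', '<<rkac>>', '<<n1>>']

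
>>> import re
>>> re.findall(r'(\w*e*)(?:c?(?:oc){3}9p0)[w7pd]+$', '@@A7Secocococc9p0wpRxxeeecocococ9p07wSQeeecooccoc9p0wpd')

[]

The pattern matches zero or more of a word character, then zero or more of a literal 'e' (captured); then optionally a literal 'c', then the literal 'oc' repeated 3 times, then the literal '9p0' (non-capturing group); then one or more of one of [w7pd]; then anchored at the end.
Because there's exactly one group, `findall` drops the full match and keeps group 1 from each hit.
Nothing in the string satisfies the pattern, so the list is empty.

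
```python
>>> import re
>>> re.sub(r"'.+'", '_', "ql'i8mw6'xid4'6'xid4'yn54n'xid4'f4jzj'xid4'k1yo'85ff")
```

Each match is replaced by '_'.

'ql_85ff'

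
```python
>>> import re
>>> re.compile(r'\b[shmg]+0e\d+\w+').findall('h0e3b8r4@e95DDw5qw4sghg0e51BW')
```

['h0e3b8r4']

Pattern: a word boundary (`\b`, zero-width); then one or more of one of [shmg], then the literal '0e', then one or more of a digit; then one or more of a word character.
With no groups in the pattern, `findall` gives back each whole match — 1 here.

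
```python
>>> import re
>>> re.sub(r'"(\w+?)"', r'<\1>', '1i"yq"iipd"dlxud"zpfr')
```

'1i<yq>iipd<dlxud>zpfr'

`\1` in the replacement pulls in group 1's text for each match.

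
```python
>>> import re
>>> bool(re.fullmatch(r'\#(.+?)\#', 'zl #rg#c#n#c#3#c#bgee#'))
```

False

For `fullmatch`, every character of the input must be accounted for by the pattern.
Here the pattern can't cover the whole string, so the call returns None, and `bool(None)` is False.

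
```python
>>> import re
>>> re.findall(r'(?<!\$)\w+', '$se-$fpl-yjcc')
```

The negative lookahead/lookbehind blocks any match where the forbidden context is present.
`findall` yields the raw match text (3 of them) because the pattern has no groups.

['e', 'pl', 'yjcc']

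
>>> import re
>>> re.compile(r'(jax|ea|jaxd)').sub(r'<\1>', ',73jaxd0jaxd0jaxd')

Branches in `(...|...)` are attempted left-to-right; the first branch that allows the whole pattern to succeed is taken.
`\1` in the replacement pulls in group 1's text for each match.

',73<jax>d0<jax>d0<jax>d'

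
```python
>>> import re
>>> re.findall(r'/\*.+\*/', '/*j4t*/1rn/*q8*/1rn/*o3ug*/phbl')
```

Since nothing is captured, `findall` lists the 1 matched substring directly.

['/*j4t*/1rn/*q8*/1rn/*o3ug*/']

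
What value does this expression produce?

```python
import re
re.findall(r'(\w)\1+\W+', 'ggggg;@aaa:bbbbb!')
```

`\1` is not a pattern — it's the concrete string captured by group 1, re-applied verbatim.
Walking the string: at [0:7] match 'ggggg;@', group 1 = 'g'; at [7:11] match 'aaa:', group 1 = 'a'; at [11:17] match 'bbbbb!', group 1 = 'b'.
With a single group, `findall` returns only what that group captured — 3 items.

['g', 'a', 'b']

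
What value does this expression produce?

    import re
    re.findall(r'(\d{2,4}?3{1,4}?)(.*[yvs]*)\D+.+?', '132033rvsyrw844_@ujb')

Because the quantifier is non-greedy, it stops expanding at the earliest point where the rest of the pattern can succeed.
Multiple groups make `findall` return tuples — one 2-tuple for the one match.

[('13203', '3rvsyrw844_@u')]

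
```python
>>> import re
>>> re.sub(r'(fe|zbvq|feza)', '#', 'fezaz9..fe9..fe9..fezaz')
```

'#zaz9..#9..#9..#zaz'

The regex engine tests alternatives in the order written; an earlier branch that matches wins even if a later one would match more.
`sub` substitutes '#' at each match site.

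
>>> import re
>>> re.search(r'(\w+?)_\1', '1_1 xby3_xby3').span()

A backreference is literal: `\1` must see the identical characters the first group matched.
`re.search` scans for the first position where the pattern succeeds.
The match spans [0:3] → '1_1'.
Captured: group 1 = '1'.

(0, 3)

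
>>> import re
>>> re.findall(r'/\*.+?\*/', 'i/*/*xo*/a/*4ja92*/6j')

The `?` after the quantifier makes it lazy — it takes as little as possible before letting the rest of the pattern try.
Walking the string: at [1:9] → '/*/*xo*/'; at [10:19] → '/*4ja92*/'.
With no groups in the pattern, `findall` gives back each whole match — 2 here.

['/*/*xo*/', '/*4ja92*/']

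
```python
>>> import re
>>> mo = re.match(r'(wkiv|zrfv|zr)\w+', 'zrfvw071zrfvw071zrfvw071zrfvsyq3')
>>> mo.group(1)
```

The regex engine tests alternatives in the order written; an earlier branch that matches wins even if a later one would match more.
`re.match` only tries the pattern at the start of the string.
The match spans [0:32] → 'zrfvw071zrfvw071zrfvw071zrfvsyq3'.
Captured: group 1 = 'zrfv'.

'zrfv'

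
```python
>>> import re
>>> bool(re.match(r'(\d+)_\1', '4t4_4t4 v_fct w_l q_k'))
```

False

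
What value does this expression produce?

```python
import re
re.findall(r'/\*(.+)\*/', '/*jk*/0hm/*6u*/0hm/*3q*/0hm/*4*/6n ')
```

['jk*/0hm/*6u*/0hm/*3q*/0hm/*4']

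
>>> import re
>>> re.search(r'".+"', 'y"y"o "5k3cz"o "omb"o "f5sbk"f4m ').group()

'"y"o "5k3cz"o "omb"o "f5sbk"'

`search` walks the string left to right and returns the first match it finds.
The match spans [1:29] → '"y"o "5k3cz"o "omb"o "f5sbk"'.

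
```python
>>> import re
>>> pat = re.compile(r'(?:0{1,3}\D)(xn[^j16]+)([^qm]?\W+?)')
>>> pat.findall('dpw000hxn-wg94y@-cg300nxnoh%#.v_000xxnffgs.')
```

This matches 1 to 3 of a literal '0', then a non-digit (non-capturing group); then the literal 'xn', then one or more of any character except [j16] (captured); then optionally any character except [qm], then one or more of a non-word character (lazy) (captured).
Matches: at [3:43] match '000hxn-wg94y@-cg300nxnoh%#.v_000xxnffgs.', groups = ('xn-wg94y@-cg300nxnoh%#.v_000xxnffgs', '.').
Multiple groups make `findall` return tuples — one 2-tuple for the one match.

[('xn-wg94y@-cg300nxnoh%#.v_000xxnffgs', '.')]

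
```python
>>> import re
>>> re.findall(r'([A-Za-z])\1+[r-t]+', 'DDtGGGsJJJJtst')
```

The backreference `\1` re-matches whatever the first group consumed, character for character.
Scanning left to right: at [0:3] match 'DDt', group 1 = 'D'; at [3:7] match 'GGGs', group 1 = 'G'; at [7:14] match 'JJJJtst', group 1 = 'J'.
With a single group, `findall` returns only what that group captured — 3 items.

['D', 'G', 'J']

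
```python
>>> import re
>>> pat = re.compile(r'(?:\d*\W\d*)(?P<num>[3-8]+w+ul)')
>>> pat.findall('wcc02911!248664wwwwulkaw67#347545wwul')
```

This matches zero or more of a digit, then a non-word character, then zero or more of a digit (non-capturing group); then one or more of a character in [3-8], then one or more of a literal 'w', then the literal 'ul' (captured as 'num').
Walking the string: at [3:21] match '02911!248664wwwwul', group 1 = '4wwwwul'; at [24:37] match '67#347545wwul', group 1 = '5wwul'.
With a single group, `findall` returns only what that group captured — 2 items.

['4wwwwul', '5wwul']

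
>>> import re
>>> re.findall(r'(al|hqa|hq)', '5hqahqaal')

['hqa', 'hqa', 'al']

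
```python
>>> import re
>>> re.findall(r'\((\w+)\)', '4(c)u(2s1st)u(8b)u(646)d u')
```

['c', '2s1st', '8b', '646']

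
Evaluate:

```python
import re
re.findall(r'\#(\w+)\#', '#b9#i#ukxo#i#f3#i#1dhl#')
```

Matches: at [0:4] match '#b9#', group 1 = 'b9'; at [5:11] match '#ukxo#', group 1 = 'ukxo'; at [12:16] match '#f3#', group 1 = 'f3'; at [17:23] match '#1dhl#', group 1 = '1dhl'.
With a single group, `findall` returns only what that group captured — 4 items.

['b9', 'ukxo', 'f3', '1dhl']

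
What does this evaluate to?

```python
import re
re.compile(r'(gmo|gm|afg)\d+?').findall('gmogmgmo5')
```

Matches: at [5:9] match 'gmo5', group 1 = 'gmo'.
Because there's exactly one group, `findall` drops the full match and keeps group 1 from the one hit.

['gmo']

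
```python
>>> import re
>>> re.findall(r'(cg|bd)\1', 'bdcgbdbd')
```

['bd']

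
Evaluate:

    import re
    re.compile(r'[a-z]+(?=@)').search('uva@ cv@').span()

(0, 3)

The positive lookaround only admits positions where the adjacent text matches; those characters stay outside the span.
`search` walks the string left to right and returns the first match it finds.
The match spans [0:3] → 'uva'.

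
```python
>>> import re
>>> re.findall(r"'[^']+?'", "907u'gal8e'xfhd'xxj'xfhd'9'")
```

["'gal8e'", "'xxj'", "'9'"]

With no groups in the pattern, `findall` gives back each whole match — 3 here.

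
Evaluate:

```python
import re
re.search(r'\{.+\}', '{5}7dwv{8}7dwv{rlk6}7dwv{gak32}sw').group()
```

'{5}7dwv{8}7dwv{rlk6}7dwv{gak32}'

`re.search` scans for the first position where the pattern succeeds.
The match spans [0:31] → '{5}7dwv{8}7dwv{rlk6}7dwv{gak32}'.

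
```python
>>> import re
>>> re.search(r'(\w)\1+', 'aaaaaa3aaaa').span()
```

(0, 6)

`\1` has to match the exact text group 1 already captured.
`re.search` tries every starting position until one works.
The match spans [0:6] → 'aaaaaa'.
Captured: group 1 = 'a'.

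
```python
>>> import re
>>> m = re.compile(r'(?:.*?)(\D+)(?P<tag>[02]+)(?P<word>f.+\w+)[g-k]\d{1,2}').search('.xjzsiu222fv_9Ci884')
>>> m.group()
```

'.xjzsiu222fv_9Ci88'

The pattern matches zero or more of any character (lazy) (non-capturing group); then one or more of a non-digit (captured); then one or more of one of [02] (captured as 'tag'); then a literal 'f', then one or more of any character, then one or more of a word character (captured as 'word'); then a character in [g-k], then 1 to 2 of a digit.
Unlike `match`, `search` isn't anchored — it looks for the pattern anywhere in the string.
The match spans [0:18] → '.xjzsiu222fv_9Ci88'.
Captured: group 1 = '.xjzsiu', group 2 = '222', group 3 = 'fv_9C'.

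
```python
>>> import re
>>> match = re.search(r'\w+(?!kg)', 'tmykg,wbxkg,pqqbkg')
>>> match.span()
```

Because the assertion is negative and zero-width, positions next to the forbidden text are skipped.
The match spans [0:5] → 'tmykg'.

(0, 5)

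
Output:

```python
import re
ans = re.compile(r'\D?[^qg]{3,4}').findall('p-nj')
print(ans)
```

['p-nj']

Pattern: optionally a non-digit; then 3 to 4 of any character except [qg].
Scanning left to right: at [0:4] → 'p-nj'.
With no groups in the pattern, `findall` gives back each whole match — 1 here.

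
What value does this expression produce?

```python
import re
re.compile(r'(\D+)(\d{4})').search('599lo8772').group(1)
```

'lo'

The match spans [3:9] → 'lo8772'.
Captured: group 1 = 'lo', group 2 = '8772'.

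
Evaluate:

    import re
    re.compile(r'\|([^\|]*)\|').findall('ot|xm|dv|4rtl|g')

Matches: at [2:6] match '|xm|', group 1 = 'xm'; at [8:14] match '|4rtl|', group 1 = '4rtl'.
`findall` collects group 1 from each match (2 total).

['xm', '4rtl']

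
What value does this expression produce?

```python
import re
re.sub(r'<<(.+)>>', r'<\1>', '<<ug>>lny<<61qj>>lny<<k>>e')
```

'<ug>>lny<<61qj>>lny<<k>e'

Matches: at [0:25] → '<<ug>>lny<<61qj>>lny<<k>>'.
The replacement refers to a captured group, so each match is rewritten using its own captured text.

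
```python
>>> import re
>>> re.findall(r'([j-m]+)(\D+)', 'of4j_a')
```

[('j', '_a')]

Pattern: one or more of a character in [j-m] (captured); then one or more of a non-digit (captured).
Scanning left to right: at [3:6] match 'j_a', groups = ('j', '_a').
`findall` packs the 2 group values into a tuple for every match.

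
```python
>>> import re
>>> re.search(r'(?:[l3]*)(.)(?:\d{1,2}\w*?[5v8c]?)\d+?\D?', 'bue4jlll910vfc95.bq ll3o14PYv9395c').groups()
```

The pattern matches zero or more of one of [l3] (non-capturing group); then any character (captured); then 1 to 2 of a digit, then zero or more of a word character (lazy), then optionally one of [5v8c] (non-capturing group); then one or more of a digit (lazy), then optionally a non-digit.
With the lazy modifier that quantifier settles for the fewest repetitions that let the rest of the pattern succeed (the atoms after it are unaffected and can still be greedy).
`re.search` tries every starting position until one works.
The match spans [2:9] → 'e4jlll9'.
Captured: group 1 = 'e'.

('e',)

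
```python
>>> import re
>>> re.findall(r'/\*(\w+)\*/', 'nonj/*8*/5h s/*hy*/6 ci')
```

['8', 'hy']

With a single group, `findall` returns only what that group captured — 2 items.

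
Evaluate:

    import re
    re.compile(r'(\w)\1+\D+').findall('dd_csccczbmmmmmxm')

The backreference `\1` re-matches whatever the first group consumed, character for character.
Matches: at [0:17] match 'dd_csccczbmmmmmxm', group 1 = 'd'.
Because there's exactly one group, `findall` drops the full match and keeps group 1 from the one hit.

['d']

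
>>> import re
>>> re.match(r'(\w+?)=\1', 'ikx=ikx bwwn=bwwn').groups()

`\1` is not a pattern — it's the concrete string captured by group 1, re-applied verbatim.
`re.match` won't scan ahead — the pattern has to work from the very first character.
The match spans [0:7] → 'ikx=ikx'.
Captured: group 1 = 'ikx'.

('ikx',)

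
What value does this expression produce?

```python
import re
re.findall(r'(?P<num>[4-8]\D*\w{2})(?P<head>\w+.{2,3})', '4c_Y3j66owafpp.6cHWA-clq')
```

[('4c_Y3j', '66owafpp.6c')]

Multiple groups make `findall` return tuples — one 2-tuple for the one match.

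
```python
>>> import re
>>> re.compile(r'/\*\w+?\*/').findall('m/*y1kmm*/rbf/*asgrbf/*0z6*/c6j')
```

['/*y1kmm*/', '/*0z6*/']

Walking the string: at [1:10] → '/*y1kmm*/'; at [21:28] → '/*0z6*/'.
No capturing groups, so `findall` returns the 2 full match strings.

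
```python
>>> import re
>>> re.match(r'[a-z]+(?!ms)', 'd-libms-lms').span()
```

With `match`, the pattern is implicitly anchored at the beginning.
The match spans [0:1] → 'd'.

(0, 1)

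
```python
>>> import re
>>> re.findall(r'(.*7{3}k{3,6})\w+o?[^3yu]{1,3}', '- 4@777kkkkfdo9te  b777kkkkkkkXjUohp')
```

This matches zero or more of any character, then exactly 3 of a literal '7', then 3 to 6 of the literal 'k' (captured); then one or more of a word character, then optionally a literal 'o', then 1 to 3 of any character except [3yu].
With a single group, `findall` returns only what that group captured — 1 item.

['- 4@777kkkkfdo9te  b777kkkkkk']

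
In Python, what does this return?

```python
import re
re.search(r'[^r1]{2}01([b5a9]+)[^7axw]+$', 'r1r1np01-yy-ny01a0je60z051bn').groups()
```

The pattern matches exactly 2 of any character except [r1], then the literal '01'; then one or more of one of [b5a9] (captured); then one or more of any character except [7axw]; then anchored at the end.
`re.search` scans for the first position where the pattern succeeds.
The match spans [12:28] → 'ny01a0je60z051bn'.
Captured: group 1 = 'a'.

('a',)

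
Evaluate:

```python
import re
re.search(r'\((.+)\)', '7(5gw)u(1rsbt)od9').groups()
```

('5gw)u(1rsbt',)

`re.search` scans for the first position where the pattern succeeds.
The match spans [1:14] → '(5gw)u(1rsbt)'.
Captured: group 1 = '5gw)u(1rsbt'.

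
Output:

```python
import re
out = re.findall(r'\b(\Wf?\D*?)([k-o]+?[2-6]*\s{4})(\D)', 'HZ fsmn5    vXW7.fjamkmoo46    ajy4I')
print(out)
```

[(' fs', 'mn5    ', 'v'), ('.fja', 'mkmoo46    ', 'a')]

With the lazy modifier that quantifier settles for the fewest repetitions that let the rest of the pattern succeed (the atoms after it are unaffected and can still be greedy).
With 3 capturing groups, `findall` returns a 3-tuple per match.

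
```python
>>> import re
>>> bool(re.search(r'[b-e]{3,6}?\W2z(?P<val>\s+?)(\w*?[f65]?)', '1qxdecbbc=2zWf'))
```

False

This matches 3 to 6 of a character in [b-e] (lazy), then a non-word character, then the literal '2z'; then one or more of whitespace (lazy) (captured as 'val'); then zero or more of a word character (lazy), then optionally one of [f65] (captured).
`re.search` scans for the first position where the pattern succeeds.
Here no position works, so the call returns None, and `bool(None)` is False.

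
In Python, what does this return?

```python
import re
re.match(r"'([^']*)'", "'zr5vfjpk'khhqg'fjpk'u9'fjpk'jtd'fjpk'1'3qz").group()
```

`re.match` only tries the pattern at the start of the string.
The match spans [0:10] → "'zr5vfjpk'".
Captured: group 1 = 'zr5vfjpk'.

"'zr5vfjpk'"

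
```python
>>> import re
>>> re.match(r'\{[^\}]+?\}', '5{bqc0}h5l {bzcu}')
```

None

`re.match` won't scan ahead — the pattern has to work from the very first character.
Here the pattern fails at index 0, so the call returns None.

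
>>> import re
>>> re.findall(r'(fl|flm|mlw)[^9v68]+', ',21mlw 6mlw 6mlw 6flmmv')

`|` is ordered: at each position the engine commits to the first alternative that works.
`findall` collects group 1 from each match (4 total).

['mlw', 'mlw', 'mlw', 'fl']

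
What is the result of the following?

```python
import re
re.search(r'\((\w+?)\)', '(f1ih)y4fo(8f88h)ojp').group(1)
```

'f1ih'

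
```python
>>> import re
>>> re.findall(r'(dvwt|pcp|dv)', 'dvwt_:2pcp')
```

['dvwt', 'pcp']

Alternation tries branches left to right and keeps the first one that lets the overall match succeed at that position.
Scanning left to right: at [0:4] match 'dvwt', group 1 = 'dvwt'; at [7:10] match 'pcp', group 1 = 'pcp'.
One capturing group, so `findall` returns just the captured substring from each match — 2 in all.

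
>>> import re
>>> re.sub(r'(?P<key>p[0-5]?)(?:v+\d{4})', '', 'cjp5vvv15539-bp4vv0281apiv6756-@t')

Pattern: a literal 'p', then optionally a character in [0-5] (captured as 'key'); then one or more of the literal 'v', then exactly 4 of a digit (non-capturing group).
Each match is replaced by ''.

'cj9-bapiv6756-@t'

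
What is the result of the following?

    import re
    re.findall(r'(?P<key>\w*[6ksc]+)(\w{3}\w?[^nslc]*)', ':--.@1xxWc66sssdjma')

[('1xxWc66sss', 'djma')]

This matches zero or more of a word character, then one or more of one of [6ksc] (captured as 'key'); then exactly 3 of a word character, then optionally a word character, then zero or more of any character except [nslc] (captured).
Walking the string: at [5:19] match '1xxWc66sssdjma', groups = ('1xxWc66sss', 'djma').
With 2 capturing groups, `findall` returns a 2-tuple per match.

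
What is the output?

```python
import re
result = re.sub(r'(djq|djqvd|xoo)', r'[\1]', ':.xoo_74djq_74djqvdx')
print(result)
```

Alternation isn't longest-match — the leftmost alternative that fits at this position is chosen.
Matches: at [2:5] → 'xoo'; at [8:11] → 'djq'; at [14:17] → 'djq'.
`\1` in the replacement pulls in group 1's text for each match.

:.[xoo]_74[djq]_74[djq]vdx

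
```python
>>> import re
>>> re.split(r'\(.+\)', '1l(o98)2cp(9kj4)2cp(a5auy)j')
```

['1l', 'j']

The string is cut at each match, leaving 2 pieces.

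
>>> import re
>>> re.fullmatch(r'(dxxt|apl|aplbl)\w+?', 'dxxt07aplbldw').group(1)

`fullmatch` succeeds only if the pattern covers the string from start to end.
The match spans [0:13] → 'dxxt07aplbldw'.
Captured: group 1 = 'dxxt'.

'dxxt'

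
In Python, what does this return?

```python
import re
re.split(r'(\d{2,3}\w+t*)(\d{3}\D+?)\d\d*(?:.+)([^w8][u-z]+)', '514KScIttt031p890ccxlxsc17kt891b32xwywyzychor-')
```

['', '514KScIttt031p890ccxlxsc17kt', '891b', 'zy', 'chor-']

The pattern matches 2 to 3 of a digit, then one or more of a word character, then zero or more of the literal 't' (captured); then exactly 3 of a digit, then one or more of a non-digit (lazy) (captured); then a digit, then zero or more of a digit; then one or more of any character (non-capturing group); then any character except [w8], then one or more of a character in [u-z] (captured).
The group in the pattern means `split` returns the separators' captures alongside the pieces.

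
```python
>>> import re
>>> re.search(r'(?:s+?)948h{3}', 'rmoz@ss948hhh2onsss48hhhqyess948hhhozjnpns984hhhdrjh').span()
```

Pattern: one or more of a literal 's' (lazy) (non-capturing group); then the literal '948', then exactly 3 of a literal 'h'.
`re.search` scans for the first position where the pattern succeeds.
The match spans [5:13] → 'ss948hhh'.

(5, 13)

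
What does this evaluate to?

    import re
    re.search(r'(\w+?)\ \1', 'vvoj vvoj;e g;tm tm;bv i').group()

`\1` is not a pattern — it's the concrete string captured by group 1, re-applied verbatim.
The match spans [0:9] → 'vvoj vvoj'.

'vvoj vvoj'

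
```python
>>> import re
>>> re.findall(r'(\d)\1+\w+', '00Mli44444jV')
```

`\1` is not a pattern — it's the concrete string captured by group 1, re-applied verbatim.
Matches: at [0:12] match '00Mli44444jV', group 1 = '0'.
Because there's exactly one group, `findall` drops the full match and keeps group 1 from the one hit.

['0']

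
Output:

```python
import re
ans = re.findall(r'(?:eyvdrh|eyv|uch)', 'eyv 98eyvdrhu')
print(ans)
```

Alternation isn't longest-match — the leftmost alternative that fits at this position is chosen.
With no groups in the pattern, `findall` gives back each whole match — 2 here.

['eyv', 'eyvdrh']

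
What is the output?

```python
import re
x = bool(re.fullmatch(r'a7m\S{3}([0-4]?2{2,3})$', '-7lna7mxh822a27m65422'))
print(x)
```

The pattern matches the literal 'a7m', then exactly 3 of a non-whitespace character; then optionally a character in [0-4], then 2 to 3 of a literal '2' (captured); then anchored at the end.
`fullmatch` succeeds only if the pattern covers the string from start to end.
Here the string isn't matched end-to-end, so the call returns None, and `bool(None)` is False.

False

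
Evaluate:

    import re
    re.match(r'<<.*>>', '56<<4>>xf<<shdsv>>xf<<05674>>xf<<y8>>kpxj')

`re.match` only tries the pattern at the start of the string.
Here the pattern fails at index 0, so the call returns None.

None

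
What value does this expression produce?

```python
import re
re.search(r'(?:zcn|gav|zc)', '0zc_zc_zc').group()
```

`search` walks the string left to right and returns the first match it finds.
The match spans [1:3] → 'zc'.

'zc'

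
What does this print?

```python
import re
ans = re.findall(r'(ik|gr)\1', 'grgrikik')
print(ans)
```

['gr', 'ik']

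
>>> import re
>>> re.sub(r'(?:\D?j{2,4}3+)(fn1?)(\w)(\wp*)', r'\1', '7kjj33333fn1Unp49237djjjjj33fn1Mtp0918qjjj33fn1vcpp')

This matches optionally a non-digit, then 2 to 4 of the literal 'j', then one or more of the literal '3' (non-capturing group); then the literal 'fn', then optionally a literal '1' (captured); then a word character (captured); then a word character, then zero or more of a literal 'p' (captured).
Each match is replaced using the text its own group 1 captured.

'7fn149237dfn10918fn1'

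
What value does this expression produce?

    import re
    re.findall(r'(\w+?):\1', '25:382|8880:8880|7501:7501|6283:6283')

`\1` is not a pattern — it's the concrete string captured by group 1, re-applied verbatim.
Scanning left to right: at [7:16] match '8880:8880', group 1 = '8880'; at [17:26] match '7501:7501', group 1 = '7501'; at [27:36] match '6283:6283', group 1 = '6283'.
`findall` collects group 1 from each match (3 total).

['8880', '7501', '6283']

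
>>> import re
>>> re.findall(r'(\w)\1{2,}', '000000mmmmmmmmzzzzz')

A backreference is literal: `\1` must see the identical characters the first group matched.
Because there's exactly one group, `findall` drops the full match and keeps group 1 from each hit.

['0', 'm', 'z']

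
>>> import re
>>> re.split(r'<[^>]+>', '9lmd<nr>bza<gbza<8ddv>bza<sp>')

['9lmd', 'bza', 'bza', '']

Each match becomes a cut point; 4 segments remain.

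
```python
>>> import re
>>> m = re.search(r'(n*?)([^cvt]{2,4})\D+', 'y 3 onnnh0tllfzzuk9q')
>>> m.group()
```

'y 3 onnnh'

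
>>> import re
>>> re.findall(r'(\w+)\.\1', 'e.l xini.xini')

A backreference is literal: `\1` must see the identical characters the first group matched.
Matches: at [4:13] match 'xini.xini', group 1 = 'xini'.
`findall` collects group 1 from the one match (1 total).

['xini']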